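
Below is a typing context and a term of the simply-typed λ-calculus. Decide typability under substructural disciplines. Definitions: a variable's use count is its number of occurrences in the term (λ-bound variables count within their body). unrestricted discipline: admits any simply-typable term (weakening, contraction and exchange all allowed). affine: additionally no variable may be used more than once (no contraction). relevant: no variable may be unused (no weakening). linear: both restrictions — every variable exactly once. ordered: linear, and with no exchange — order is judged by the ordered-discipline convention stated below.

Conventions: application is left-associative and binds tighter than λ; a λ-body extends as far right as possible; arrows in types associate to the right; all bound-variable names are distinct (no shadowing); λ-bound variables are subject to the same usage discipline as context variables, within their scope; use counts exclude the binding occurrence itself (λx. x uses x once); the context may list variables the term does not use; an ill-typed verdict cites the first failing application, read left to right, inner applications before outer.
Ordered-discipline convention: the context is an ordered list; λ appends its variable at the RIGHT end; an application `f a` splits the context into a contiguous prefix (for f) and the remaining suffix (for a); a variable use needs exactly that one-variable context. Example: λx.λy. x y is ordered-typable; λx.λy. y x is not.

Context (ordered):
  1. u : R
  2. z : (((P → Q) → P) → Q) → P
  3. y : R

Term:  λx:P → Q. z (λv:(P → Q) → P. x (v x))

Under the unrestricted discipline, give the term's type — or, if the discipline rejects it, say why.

term : (P → Q) → P
use counts: u: 0, z: 1, y: 0, x (bound): 2, v (bound): 1
order of uses: z, x, v, x
typing: well-typed at (P → Q) → P
across the five disciplines: ordered ✗ | linear ✗ | affine ✗ | relevant ✗ | unrestricted ✓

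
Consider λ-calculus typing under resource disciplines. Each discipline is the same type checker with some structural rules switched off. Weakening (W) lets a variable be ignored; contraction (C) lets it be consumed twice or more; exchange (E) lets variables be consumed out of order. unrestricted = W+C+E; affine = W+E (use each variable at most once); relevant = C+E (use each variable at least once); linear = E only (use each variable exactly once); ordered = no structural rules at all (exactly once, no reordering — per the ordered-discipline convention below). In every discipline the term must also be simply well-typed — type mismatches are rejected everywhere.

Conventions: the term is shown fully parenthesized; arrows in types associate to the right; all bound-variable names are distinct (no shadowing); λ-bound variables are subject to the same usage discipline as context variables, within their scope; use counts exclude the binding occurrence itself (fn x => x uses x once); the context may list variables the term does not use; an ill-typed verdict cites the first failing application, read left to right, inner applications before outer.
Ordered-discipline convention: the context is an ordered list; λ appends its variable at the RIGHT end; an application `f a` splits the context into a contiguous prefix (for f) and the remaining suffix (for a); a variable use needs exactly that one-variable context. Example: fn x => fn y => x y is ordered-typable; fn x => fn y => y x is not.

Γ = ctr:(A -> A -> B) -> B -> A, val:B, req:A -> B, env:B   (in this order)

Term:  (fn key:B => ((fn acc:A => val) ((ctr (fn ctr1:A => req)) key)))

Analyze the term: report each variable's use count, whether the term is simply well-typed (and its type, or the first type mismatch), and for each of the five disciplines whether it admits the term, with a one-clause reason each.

variable uses: ctr ×1; val ×1; req ×1; env ×0; key [bound] ×1; acc [bound] ×0; ctr1 [bound] ×0
left-to-right use order: val, ctr, req, key
typing: well-typed — term : B -> B
ordered: ✗, env, acc, ctr1 left unused
linear: ✗, env, acc, ctr1 left unused
affine: ✓, none of ctr, val, req, env, key, acc, ctr1 used more than once
relevant: ✗, env, acc, ctr1 left unused
unrestricted: ✓, well-typed at B -> B; no restrictions here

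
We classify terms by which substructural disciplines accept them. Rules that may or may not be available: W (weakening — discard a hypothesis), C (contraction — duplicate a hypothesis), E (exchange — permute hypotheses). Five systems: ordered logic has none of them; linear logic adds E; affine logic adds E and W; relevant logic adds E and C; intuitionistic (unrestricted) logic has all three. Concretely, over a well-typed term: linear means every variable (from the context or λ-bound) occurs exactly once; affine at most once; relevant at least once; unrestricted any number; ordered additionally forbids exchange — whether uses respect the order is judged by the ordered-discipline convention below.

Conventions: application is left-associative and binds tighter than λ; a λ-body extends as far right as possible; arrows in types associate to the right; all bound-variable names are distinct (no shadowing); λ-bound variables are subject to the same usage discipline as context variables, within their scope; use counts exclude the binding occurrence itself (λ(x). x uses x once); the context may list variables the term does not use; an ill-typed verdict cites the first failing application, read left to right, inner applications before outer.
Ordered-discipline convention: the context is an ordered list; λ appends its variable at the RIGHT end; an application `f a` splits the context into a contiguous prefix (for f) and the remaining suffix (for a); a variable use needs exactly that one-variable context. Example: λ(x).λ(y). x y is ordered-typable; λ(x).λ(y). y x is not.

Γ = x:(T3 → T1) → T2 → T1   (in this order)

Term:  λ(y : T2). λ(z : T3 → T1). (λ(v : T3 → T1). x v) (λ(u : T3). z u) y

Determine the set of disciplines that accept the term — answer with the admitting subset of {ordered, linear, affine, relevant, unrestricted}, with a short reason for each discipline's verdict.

admitted by: linear, affine, relevant, unrestricted
use counts: x: 1; y (bound): 1; z (bound): 1; v (bound): 1; u (bound): 1
left-to-right use order: x, v, z, u, y
typing: the term checks, with type T2 → (T3 → T1) → T1
ordered: ✗ — no contiguous prefix/suffix split fits x, v, z, u, y
linear: ✓ — x, y, z, v, u: one use apiece
affine: ✓ — none of x, y, z, v, u used more than once
relevant: ✓ — at least one use each (x, y, z, v, u)
unrestricted: ✓ — simply typable at T2 → (T3 → T1) → T1; W, C, E all held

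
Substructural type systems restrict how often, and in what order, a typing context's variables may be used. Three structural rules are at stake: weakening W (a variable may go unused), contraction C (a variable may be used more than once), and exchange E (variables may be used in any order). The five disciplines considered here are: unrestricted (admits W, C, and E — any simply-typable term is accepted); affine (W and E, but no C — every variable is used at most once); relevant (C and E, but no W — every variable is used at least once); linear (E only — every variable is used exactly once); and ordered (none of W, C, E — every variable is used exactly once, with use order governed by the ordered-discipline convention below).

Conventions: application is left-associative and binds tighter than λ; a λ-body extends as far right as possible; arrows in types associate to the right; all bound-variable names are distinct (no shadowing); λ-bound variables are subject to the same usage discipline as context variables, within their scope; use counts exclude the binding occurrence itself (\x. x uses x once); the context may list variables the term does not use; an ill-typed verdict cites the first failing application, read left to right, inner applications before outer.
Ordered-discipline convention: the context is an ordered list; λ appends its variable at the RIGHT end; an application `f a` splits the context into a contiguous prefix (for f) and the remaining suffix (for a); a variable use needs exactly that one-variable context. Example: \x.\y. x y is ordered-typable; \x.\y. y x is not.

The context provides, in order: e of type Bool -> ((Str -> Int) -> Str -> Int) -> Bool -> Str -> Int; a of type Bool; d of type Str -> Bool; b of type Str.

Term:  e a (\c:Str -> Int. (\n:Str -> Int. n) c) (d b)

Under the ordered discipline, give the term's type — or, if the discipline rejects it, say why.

term : Str -> Int
usage: e: 1×; a: 1×; d: 1×; b: 1×; c (λ-bound): 1×; n (λ-bound): 1×
left-to-right use order: e, a, n, c, d, b
typing: ✓ — Str -> Int
per-discipline verdicts: ordered ✓ · linear ✓ · affine ✓ · relevant ✓ · unrestricted ✓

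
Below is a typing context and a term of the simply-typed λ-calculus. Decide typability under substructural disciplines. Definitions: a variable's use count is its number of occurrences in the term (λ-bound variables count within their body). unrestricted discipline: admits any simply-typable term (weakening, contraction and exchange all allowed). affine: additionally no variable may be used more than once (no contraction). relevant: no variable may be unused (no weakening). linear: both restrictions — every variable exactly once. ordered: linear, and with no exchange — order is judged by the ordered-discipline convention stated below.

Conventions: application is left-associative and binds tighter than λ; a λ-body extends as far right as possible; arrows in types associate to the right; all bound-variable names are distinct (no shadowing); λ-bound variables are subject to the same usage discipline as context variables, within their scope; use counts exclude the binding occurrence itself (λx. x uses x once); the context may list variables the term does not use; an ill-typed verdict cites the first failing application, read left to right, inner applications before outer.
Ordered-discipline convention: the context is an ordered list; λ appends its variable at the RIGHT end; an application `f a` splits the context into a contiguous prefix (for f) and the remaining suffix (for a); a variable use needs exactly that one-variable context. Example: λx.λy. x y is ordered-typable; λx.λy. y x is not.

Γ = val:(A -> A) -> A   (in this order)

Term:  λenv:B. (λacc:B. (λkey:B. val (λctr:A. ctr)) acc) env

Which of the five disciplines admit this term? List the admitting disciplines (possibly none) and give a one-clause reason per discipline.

accepted by: affine, unrestricted
variable uses: val: 1, env [bound]: 1, acc [bound]: 1, key [bound]: 0, ctr [bound]: 1
left-to-right use order: val, ctr, acc, env
typing: well-typed — term : B -> A
ordered: ✗ — key left unused
linear: ✗ — key left unused
affine: ✓ — val, env, acc, key, ctr: no repeats, contraction unneeded
relevant: ✗ — key left unused
unrestricted: ✓ — type-checks (B -> A) and nothing is barred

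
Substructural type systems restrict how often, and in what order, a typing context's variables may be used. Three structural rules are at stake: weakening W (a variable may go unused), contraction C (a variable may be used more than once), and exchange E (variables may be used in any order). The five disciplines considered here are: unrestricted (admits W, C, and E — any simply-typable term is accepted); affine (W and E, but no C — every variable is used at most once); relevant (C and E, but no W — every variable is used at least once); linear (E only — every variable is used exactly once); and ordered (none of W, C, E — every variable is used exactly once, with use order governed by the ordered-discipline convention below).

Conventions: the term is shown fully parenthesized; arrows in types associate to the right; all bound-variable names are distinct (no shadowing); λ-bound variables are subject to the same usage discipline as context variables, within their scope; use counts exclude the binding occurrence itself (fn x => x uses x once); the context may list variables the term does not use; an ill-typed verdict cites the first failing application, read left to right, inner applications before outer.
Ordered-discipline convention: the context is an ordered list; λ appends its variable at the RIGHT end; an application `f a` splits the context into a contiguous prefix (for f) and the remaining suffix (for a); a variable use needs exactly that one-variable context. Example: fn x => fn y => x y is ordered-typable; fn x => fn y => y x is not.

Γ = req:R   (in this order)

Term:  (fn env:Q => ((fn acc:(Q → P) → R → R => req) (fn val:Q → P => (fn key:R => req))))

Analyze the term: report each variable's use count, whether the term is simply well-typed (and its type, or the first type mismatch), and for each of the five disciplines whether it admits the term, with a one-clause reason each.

use counts: req ×2, env (λ-bound) ×0, acc (λ-bound) ×0, val (λ-bound) ×0, key (λ-bound) ×0
uses in reading order: req, req
typing: well-typed — term : Q → R
ordered: ✗, needs contraction — req ×2; unused: env, acc, val, key — weakening required
linear: ✗, needs contraction — req ×2; unused: env, acc, val, key — weakening required
affine: ✗, needs contraction — req ×2
relevant: ✗, unused: env, acc, val, key — weakening required
unrestricted: ✓, simply typable at Q → R; W, C, E all held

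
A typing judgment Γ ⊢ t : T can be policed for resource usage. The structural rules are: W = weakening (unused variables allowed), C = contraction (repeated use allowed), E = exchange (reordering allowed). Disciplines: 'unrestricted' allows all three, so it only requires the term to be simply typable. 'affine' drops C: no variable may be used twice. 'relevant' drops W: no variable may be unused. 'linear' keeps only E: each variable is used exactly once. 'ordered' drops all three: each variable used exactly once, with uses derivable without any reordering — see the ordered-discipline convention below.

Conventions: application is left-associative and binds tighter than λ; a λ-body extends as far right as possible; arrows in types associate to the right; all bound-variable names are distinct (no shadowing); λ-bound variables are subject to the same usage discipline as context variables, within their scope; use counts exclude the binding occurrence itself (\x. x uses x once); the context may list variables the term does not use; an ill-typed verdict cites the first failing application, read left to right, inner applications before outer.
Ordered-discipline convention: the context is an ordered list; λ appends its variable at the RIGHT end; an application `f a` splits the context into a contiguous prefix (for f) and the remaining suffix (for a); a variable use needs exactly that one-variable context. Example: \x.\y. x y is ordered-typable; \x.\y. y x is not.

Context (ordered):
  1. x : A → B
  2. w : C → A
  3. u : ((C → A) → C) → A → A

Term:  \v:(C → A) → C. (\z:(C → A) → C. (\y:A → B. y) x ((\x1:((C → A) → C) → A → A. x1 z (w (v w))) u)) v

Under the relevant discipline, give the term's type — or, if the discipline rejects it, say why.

term : ((C → A) → C) → B
counts: x=1; w=2; u=1; v (bound)=2; z (bound)=1; y (bound)=1; x1 (bound)=1
left-to-right use order: y, x, x1, z, w, v, w, u, v
typing: the term checks, with type ((C → A) → C) → B
per-discipline verdicts: ordered ✗ · linear ✗ · affine ✗ · relevant ✓ · unrestricted ✓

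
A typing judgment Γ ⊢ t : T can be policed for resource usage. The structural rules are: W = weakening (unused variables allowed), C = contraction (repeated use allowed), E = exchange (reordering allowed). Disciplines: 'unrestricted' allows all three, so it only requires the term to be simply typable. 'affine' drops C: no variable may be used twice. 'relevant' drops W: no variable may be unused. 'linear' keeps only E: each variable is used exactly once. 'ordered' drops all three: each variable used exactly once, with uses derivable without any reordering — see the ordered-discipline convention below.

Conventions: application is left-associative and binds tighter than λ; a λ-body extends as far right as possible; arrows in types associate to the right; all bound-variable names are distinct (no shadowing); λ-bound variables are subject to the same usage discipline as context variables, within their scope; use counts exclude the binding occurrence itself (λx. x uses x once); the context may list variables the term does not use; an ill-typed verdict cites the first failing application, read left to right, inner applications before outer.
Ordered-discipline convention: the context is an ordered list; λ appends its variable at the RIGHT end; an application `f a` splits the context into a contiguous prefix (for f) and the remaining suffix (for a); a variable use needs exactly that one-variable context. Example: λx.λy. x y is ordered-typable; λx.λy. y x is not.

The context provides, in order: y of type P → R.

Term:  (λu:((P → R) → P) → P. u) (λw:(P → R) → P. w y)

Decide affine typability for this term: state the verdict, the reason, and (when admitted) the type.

yes — none of y, u, w used more than once; term : ((P → R) → P) → P
usage: y ×1, u [bound] ×1, w [bound] ×1
order of uses: u, w, y
typing: ✓ — ((P → R) → P) → P
all disciplines: ordered ✗ | linear ✓ | affine ✓ | relevant ✓ | unrestricted ✓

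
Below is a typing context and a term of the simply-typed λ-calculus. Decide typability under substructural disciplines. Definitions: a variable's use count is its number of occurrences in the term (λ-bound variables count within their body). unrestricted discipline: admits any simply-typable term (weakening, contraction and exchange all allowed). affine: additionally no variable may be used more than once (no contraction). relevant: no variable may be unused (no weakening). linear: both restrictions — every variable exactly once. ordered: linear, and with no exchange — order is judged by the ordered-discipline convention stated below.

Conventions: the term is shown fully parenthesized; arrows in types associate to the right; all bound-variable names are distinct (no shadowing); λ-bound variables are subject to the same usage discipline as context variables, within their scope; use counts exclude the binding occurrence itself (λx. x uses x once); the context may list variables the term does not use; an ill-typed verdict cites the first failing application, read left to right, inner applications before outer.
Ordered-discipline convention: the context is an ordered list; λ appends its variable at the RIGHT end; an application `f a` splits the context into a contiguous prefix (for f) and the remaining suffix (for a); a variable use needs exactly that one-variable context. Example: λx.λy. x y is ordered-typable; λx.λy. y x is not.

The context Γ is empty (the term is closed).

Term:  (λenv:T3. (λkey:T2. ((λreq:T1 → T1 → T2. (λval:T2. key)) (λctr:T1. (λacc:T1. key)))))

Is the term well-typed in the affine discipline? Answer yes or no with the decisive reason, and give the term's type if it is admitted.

no — uses contraction: key ×2
variable uses: env [bound]: 0; key [bound]: 2; req [bound]: 0; val [bound]: 0; ctr [bound]: 0; acc [bound]: 0
left-to-right use order: key, key
typing: ✓ — T3 → T2 → T2 → T2
all disciplines: ordered ✗ | linear ✗ | affine ✗ | relevant ✗ | unrestricted ✓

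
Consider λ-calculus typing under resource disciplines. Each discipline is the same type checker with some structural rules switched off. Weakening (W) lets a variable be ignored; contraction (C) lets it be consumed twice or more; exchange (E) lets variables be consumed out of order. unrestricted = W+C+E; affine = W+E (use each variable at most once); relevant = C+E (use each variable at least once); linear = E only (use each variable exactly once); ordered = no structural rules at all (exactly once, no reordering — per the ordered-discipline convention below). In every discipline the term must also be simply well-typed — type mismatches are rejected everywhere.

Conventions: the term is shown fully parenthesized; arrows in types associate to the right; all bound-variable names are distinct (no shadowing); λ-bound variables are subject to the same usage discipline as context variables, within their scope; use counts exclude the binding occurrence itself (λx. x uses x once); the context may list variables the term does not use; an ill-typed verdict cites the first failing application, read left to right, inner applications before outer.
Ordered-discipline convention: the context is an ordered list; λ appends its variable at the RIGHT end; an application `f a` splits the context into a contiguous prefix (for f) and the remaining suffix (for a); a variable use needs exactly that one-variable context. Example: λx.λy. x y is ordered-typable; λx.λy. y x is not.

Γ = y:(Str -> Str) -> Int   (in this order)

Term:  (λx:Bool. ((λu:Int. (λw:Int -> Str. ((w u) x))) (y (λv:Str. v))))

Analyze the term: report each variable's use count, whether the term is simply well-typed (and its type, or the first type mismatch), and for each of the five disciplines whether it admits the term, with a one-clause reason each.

variable uses: y: 1, x [bound]: 1, u [bound]: 1, w [bound]: 1, v [bound]: 1
use order (left to right): w, u, x, y, v
typing: ill-typed: can't apply a value of type Str
ordered ✗ (not simply typable)
linear ✗ (fails simple typing)
affine ✗ (a type mismatch blocks all five)
relevant ✗ (the type mismatch rejects it)
unrestricted ✗ (not simply typable)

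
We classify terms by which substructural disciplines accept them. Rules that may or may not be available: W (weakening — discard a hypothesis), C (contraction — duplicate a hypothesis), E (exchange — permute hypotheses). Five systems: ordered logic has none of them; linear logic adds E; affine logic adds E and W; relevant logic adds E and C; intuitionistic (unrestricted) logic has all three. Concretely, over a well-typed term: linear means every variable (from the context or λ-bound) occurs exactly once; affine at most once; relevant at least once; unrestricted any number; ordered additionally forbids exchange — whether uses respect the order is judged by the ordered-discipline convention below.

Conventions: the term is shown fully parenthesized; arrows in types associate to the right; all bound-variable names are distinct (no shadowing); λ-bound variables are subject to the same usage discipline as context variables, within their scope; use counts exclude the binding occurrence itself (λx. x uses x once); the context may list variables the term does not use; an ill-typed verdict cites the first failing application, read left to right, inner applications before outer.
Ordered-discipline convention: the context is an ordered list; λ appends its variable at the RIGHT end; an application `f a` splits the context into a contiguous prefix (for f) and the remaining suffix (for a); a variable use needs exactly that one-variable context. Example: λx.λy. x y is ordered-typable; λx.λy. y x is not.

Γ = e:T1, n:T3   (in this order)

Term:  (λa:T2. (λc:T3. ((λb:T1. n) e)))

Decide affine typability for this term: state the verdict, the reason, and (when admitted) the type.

yes — at most one use each (e, n, a, c, b); term : T2 -> T3 -> T3
usage: e=1; n=1; a (λ-bound)=0; c (λ-bound)=0; b (λ-bound)=0
use order (left to right): n, e
typing: the term checks, with type T2 -> T3 -> T3
summary: ordered ✗, linear ✗, affine ✓, relevant ✗, unrestricted ✓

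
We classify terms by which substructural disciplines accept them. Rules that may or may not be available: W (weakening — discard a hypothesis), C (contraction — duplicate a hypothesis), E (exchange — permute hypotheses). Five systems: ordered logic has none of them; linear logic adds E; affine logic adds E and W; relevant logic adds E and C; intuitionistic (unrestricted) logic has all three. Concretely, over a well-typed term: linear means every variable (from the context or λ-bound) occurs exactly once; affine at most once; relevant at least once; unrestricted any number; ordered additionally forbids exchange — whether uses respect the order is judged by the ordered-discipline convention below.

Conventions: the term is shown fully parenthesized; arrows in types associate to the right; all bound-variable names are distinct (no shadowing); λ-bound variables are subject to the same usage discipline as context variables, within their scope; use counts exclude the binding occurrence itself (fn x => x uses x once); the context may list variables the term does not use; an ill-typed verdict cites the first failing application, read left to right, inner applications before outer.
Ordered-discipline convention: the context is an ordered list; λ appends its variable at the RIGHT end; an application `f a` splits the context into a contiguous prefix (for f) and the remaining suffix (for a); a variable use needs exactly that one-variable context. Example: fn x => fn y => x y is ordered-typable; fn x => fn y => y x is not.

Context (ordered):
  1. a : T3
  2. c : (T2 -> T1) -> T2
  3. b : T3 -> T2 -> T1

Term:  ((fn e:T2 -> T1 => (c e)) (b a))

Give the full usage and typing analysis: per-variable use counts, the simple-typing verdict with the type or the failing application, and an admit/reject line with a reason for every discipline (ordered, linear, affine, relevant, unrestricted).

use counts: a: 1, c: 1, b: 1, e (λ-bound): 1
use order (left to right): c, e, b, a
typing: ✓ — T2
ordered: ✗, use order c, e, b, a needs exchange
linear: ✓, each of a, c, b, e used exactly once
affine: ✓, no duplicate uses among a, c, b, e
relevant: ✓, none of a, c, b, e goes unused
unrestricted: ✓, typability at T2 is all that's needed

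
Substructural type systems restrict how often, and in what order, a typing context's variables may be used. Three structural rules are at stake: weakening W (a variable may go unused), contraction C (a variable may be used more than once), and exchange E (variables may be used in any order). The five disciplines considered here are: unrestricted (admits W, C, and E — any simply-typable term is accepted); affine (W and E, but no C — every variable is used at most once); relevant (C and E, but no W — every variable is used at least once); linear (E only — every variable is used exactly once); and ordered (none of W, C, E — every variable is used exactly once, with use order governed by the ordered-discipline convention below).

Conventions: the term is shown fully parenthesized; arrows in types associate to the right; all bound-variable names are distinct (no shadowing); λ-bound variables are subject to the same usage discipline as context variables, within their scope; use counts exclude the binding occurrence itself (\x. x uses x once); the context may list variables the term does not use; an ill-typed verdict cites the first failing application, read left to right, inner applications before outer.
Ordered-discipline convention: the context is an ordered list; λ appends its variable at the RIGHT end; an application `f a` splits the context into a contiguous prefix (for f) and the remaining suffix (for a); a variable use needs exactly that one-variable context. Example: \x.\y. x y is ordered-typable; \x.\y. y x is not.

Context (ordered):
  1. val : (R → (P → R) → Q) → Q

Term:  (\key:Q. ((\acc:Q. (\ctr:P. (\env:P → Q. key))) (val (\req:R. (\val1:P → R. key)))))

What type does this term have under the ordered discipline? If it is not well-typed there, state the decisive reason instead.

not well-typed under ordered — key ×2 used more than once (contraction); unused: acc, ctr, env, req, val1 — weakening required
counts: val: 1×, key [bound]: 2×, acc [bound]: 0×, ctr [bound]: 0×, env [bound]: 0×, req [bound]: 0×, val1 [bound]: 0×
left-to-right use order: key, val, key
typing: ✓ — Q → P → (P → Q) → Q
across the five disciplines: ordered ✗ | linear ✗ | affine ✗ | relevant ✗ | unrestricted ✓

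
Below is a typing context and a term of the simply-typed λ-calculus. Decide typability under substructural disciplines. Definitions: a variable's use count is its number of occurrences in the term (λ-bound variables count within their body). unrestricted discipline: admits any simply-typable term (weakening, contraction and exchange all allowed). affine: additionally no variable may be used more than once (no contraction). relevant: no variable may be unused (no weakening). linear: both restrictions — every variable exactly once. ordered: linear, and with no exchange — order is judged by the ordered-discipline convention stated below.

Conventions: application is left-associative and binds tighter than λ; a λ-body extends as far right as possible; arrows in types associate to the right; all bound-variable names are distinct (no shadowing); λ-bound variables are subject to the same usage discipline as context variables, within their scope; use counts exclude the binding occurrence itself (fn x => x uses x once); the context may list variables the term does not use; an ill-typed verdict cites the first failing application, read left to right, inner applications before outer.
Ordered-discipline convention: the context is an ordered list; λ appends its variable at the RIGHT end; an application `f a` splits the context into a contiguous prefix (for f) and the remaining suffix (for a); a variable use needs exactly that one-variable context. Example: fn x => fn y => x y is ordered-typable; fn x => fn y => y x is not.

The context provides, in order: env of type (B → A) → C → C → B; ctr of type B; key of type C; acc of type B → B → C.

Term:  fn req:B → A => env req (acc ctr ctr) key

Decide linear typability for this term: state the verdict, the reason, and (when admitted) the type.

no — uses contraction: ctr ×2
usage: env ×1, ctr ×2, key ×1, acc ×1, req (bound) ×1
use order (left to right): env, req, acc, ctr, ctr, key
typing: well-typed — term : (B → A) → B
across the five disciplines: ordered ✗, linear ✗, affine ✗, relevant ✓, unrestricted ✓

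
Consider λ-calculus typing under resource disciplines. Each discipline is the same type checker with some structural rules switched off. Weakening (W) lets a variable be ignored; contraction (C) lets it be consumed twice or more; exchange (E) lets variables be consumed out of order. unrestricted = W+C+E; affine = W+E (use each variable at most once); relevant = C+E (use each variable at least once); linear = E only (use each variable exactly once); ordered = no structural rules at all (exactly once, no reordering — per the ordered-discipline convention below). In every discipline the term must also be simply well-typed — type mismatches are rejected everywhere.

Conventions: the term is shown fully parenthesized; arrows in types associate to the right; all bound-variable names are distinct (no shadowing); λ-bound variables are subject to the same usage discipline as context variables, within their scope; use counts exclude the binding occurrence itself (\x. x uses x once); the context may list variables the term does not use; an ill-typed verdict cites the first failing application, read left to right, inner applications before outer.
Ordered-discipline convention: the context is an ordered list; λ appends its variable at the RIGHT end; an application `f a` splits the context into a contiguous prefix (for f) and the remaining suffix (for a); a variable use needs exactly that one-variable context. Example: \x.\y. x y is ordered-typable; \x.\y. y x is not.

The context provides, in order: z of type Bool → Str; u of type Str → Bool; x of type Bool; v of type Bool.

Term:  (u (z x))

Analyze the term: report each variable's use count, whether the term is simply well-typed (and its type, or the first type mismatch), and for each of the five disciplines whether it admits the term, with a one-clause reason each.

variable uses: z=1; u=1; x=1; v=0
uses in reading order: u, z, x
typing: ✓ — Bool
ordered: ✗, unused: v — weakening required
linear: ✗, unused: v — weakening required
affine: ✓, no duplicate uses among z, u, x, v
relevant: ✗, unused: v — weakening required
unrestricted: ✓, simply typable at Bool; W, C, E all held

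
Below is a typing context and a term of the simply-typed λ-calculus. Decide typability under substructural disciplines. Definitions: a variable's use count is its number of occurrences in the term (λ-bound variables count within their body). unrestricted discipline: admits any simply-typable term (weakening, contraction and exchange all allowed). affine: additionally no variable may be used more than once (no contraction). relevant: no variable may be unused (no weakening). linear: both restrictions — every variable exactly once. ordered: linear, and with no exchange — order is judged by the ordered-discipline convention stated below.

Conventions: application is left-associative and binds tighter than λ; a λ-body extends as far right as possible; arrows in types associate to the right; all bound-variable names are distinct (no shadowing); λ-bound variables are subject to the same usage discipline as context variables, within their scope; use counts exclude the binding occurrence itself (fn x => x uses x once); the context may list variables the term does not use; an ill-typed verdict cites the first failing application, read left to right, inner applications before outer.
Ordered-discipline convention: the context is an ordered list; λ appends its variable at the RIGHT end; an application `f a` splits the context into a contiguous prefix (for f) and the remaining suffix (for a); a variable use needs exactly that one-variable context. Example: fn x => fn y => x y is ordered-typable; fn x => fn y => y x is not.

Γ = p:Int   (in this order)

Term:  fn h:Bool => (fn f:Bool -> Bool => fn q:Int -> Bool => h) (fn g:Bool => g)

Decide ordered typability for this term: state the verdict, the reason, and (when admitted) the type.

no — needs weakening: p, f, q unused
variable uses: p=0; h (λ-bound)=1; f (λ-bound)=0; q (λ-bound)=0; g (λ-bound)=1
left-to-right use order: h, g
typing: the term checks, with type Bool -> (Int -> Bool) -> Bool
per-discipline verdicts: ordered ✗ | linear ✗ | affine ✓ | relevant ✗ | unrestricted ✓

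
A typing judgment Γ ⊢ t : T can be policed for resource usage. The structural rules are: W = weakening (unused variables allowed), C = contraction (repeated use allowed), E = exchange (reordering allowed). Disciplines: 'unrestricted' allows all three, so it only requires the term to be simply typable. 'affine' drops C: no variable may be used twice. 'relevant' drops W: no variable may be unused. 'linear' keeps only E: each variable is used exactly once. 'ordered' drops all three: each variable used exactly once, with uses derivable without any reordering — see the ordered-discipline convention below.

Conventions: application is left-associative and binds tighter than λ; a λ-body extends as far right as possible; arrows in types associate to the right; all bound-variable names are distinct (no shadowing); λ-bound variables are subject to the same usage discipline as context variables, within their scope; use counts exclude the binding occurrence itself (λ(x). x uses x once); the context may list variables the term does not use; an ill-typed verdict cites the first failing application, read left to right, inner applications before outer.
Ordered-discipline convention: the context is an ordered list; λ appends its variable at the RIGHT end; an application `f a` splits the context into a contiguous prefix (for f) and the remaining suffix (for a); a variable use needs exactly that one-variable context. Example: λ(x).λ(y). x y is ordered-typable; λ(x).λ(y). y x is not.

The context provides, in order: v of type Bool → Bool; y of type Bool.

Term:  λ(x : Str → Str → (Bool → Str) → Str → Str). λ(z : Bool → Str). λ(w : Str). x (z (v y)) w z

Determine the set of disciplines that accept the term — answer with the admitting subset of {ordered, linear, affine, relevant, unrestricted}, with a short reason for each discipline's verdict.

admitted in: relevant, unrestricted
usage: v: 1; y: 1; x [bound]: 1; z [bound]: 2; w [bound]: 1
left-to-right use order: x, z, v, y, w, z
typing: the term checks, with type (Str → Str → (Bool → Str) → Str → Str) → (Bool → Str) → Str → Str → Str
ordered: ✗ — z ×2 used more than once (contraction)
linear: ✗ — z ×2 used more than once (contraction)
affine: ✗ — z ×2 used more than once (contraction)
relevant: ✓ — none of v, y, x, z, w goes unused
unrestricted: ✓ — simply typable at (Str → Str → (Bool → Str) → Str → Str) → (Bool → Str) → Str → Str → Str; W, C, E all held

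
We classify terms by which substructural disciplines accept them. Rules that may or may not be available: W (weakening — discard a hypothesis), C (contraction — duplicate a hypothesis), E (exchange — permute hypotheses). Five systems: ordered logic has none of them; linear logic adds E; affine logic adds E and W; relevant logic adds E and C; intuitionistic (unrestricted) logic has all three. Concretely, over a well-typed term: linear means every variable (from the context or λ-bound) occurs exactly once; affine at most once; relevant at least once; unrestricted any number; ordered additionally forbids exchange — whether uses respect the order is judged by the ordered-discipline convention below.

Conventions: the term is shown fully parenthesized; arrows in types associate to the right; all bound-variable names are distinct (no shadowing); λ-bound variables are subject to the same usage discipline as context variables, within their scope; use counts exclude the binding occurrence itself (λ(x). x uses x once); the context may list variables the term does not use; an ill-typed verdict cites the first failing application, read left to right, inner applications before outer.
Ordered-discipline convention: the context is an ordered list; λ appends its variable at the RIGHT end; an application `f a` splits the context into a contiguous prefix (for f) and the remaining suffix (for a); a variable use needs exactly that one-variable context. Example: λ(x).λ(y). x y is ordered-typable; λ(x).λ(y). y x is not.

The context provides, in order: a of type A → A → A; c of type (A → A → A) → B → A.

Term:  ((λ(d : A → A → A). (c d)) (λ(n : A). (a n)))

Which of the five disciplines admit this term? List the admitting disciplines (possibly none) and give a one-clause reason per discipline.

admitting disciplines: linear, affine, relevant, unrestricted
variable uses: a ×1, c ×1, d (λ-bound) ×1, n (λ-bound) ×1
use order (left to right): c, d, a, n
typing: well-typed at B → A
ordered: ✗, no contiguous prefix/suffix split fits c, d, a, n
linear: ✓, single use per variable (a, c, d, n)
affine: ✓, none of a, c, d, n used more than once
relevant: ✓, at least one use each (a, c, d, n)
unrestricted: ✓, type-checks (B → A) and nothing is barred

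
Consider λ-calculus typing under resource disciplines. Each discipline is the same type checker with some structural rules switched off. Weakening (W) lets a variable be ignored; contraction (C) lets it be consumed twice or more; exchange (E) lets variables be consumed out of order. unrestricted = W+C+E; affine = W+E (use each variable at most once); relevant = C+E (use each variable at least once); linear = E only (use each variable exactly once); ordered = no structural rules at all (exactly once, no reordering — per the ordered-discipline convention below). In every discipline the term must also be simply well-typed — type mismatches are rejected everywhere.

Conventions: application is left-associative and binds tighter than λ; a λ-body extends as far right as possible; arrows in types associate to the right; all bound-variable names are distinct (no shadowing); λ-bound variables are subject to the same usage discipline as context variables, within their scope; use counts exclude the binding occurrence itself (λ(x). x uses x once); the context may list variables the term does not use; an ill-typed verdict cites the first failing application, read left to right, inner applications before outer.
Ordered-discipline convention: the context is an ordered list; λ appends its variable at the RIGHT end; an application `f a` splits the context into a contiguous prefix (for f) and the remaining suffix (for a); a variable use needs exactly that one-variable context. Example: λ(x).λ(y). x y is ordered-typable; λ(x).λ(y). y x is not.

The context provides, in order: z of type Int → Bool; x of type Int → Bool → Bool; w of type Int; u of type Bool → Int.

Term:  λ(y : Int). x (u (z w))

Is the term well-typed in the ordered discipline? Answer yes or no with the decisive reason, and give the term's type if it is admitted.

no — needs weakening: y unused
counts: z ×1; x ×1; w ×1; u ×1; y [bound] ×0
use order (left to right): x, u, z, w
typing: ✓ — Int → Bool → Bool
all disciplines: ordered ✗ | linear ✗ | affine ✓ | relevant ✗ | unrestricted ✓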